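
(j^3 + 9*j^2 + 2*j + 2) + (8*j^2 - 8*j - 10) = j^3 + 17*j^2 - 6*j - 8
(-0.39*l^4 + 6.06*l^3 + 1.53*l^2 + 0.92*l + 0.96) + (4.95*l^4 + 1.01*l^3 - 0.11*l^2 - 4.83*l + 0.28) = 4.56*l^4 + 7.07*l^3 + 1.42*l^2 - 3.91*l + 1.24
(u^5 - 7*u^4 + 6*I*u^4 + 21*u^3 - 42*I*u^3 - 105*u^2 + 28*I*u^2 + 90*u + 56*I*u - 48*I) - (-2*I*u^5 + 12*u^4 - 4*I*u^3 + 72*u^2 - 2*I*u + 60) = u^5 + 2*I*u^5 - 19*u^4 + 6*I*u^4 + 21*u^3 - 38*I*u^3 - 177*u^2 + 28*I*u^2 + 90*u + 58*I*u - 60 - 48*I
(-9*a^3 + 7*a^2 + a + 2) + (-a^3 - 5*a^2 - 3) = -10*a^3 + 2*a^2 + a - 1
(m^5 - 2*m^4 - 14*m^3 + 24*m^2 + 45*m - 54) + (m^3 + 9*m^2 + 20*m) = m^5 - 2*m^4 - 13*m^3 + 33*m^2 + 65*m - 54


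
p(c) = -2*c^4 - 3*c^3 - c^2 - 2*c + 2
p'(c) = -8*c^3 - 9*c^2 - 2*c - 2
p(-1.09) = 4.05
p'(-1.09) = -0.15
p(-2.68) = -45.25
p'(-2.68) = 92.71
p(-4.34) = -472.48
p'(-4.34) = 491.13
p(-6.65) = -3057.94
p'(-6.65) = 1965.93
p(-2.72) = -49.06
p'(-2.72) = 97.84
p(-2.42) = -25.09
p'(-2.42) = 63.51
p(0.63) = -0.72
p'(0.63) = -8.83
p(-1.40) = 3.39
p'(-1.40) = 5.11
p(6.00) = -3286.00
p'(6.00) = -2066.00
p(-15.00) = -91318.00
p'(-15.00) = 25003.00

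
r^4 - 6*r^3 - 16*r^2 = r^2*(r - 8)*(r + 2)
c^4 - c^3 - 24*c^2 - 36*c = c*(c - 6)*(c + 2)*(c + 3)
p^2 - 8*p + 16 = (p - 4)^2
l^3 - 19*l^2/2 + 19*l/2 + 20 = (l - 8)*(l - 5/2)*(l + 1)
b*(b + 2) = b^2 + 2*b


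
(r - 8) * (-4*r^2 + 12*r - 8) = -4*r^3 + 44*r^2 - 104*r + 64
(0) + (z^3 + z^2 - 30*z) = z^3 + z^2 - 30*z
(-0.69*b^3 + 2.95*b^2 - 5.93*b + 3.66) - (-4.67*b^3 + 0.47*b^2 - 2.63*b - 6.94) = 3.98*b^3 + 2.48*b^2 - 3.3*b + 10.6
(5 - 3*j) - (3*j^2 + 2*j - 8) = -3*j^2 - 5*j + 13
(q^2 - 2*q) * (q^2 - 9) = q^4 - 2*q^3 - 9*q^2 + 18*q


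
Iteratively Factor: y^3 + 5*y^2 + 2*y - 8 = (y + 2)*(y^2 + 3*y - 4) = (y + 2)*(y + 4)*(y - 1)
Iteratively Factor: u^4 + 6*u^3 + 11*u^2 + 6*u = (u + 1)*(u^3 + 5*u^2 + 6*u) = u*(u + 1)*(u^2 + 5*u + 6) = u*(u + 1)*(u + 3)*(u + 2)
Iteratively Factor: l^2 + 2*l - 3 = (l - 1)*(l + 3)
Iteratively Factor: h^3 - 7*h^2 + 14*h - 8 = (h - 2)*(h^2 - 5*h + 4) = (h - 2)*(h - 1)*(h - 4)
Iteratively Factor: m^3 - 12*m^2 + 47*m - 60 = (m - 3)*(m^2 - 9*m + 20) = (m - 4)*(m - 3)*(m - 5)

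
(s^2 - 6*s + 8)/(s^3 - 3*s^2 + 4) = (s - 4)/(s^2 - s - 2)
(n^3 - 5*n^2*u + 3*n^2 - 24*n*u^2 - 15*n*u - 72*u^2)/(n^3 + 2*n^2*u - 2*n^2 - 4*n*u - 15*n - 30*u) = (n^2 - 5*n*u - 24*u^2)/(n^2 + 2*n*u - 5*n - 10*u)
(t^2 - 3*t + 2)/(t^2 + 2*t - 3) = (t - 2)/(t + 3)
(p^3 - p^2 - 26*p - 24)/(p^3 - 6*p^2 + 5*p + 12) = (p^2 - 2*p - 24)/(p^2 - 7*p + 12)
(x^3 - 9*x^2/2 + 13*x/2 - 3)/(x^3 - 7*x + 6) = (x - 3/2)/(x + 3)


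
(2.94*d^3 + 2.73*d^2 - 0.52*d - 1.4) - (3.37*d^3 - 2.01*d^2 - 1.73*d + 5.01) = -0.43*d^3 + 4.74*d^2 + 1.21*d - 6.41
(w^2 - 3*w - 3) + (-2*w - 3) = w^2 - 5*w - 6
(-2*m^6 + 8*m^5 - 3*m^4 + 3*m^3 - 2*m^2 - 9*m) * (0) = 0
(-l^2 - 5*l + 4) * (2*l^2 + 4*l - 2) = -2*l^4 - 14*l^3 - 10*l^2 + 26*l - 8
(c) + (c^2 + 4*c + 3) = c^2 + 5*c + 3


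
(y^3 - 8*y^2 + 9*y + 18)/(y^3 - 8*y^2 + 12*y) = (y^2 - 2*y - 3)/(y*(y - 2))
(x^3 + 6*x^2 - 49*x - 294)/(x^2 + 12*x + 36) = (x^2 - 49)/(x + 6)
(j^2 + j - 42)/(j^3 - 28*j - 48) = (j + 7)/(j^2 + 6*j + 8)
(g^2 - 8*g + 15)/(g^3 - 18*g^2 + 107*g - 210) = (g - 3)/(g^2 - 13*g + 42)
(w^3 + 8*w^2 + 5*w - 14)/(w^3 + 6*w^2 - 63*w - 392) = (w^2 + w - 2)/(w^2 - w - 56)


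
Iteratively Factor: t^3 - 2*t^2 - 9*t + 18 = (t - 3)*(t^2 + t - 6) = (t - 3)*(t + 3)*(t - 2)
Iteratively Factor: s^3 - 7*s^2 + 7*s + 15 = (s - 3)*(s^2 - 4*s - 5) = (s - 3)*(s + 1)*(s - 5)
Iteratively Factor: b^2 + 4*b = (b + 4)*(b)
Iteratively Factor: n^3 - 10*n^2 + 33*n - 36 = (n - 4)*(n^2 - 6*n + 9) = (n - 4)*(n - 3)*(n - 3)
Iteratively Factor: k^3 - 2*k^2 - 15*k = (k + 3)*(k^2 - 5*k) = (k - 5)*(k + 3)*(k)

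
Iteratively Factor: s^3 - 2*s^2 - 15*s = (s)*(s^2 - 2*s - 15) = s*(s - 5)*(s + 3)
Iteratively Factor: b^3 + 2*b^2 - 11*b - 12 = (b + 4)*(b^2 - 2*b - 3) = (b - 3)*(b + 4)*(b + 1)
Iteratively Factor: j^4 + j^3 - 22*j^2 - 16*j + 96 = (j + 4)*(j^3 - 3*j^2 - 10*j + 24) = (j - 4)*(j + 4)*(j^2 + j - 6) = (j - 4)*(j + 3)*(j + 4)*(j - 2)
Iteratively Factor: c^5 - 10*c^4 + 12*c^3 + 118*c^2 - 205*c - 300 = (c - 5)*(c^4 - 5*c^3 - 13*c^2 + 53*c + 60) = (c - 5)*(c - 4)*(c^3 - c^2 - 17*c - 15) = (c - 5)*(c - 4)*(c + 3)*(c^2 - 4*c - 5) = (c - 5)*(c - 4)*(c + 1)*(c + 3)*(c - 5)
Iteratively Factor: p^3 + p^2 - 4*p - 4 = (p - 2)*(p^2 + 3*p + 2) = (p - 2)*(p + 2)*(p + 1)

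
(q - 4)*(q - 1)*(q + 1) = q^3 - 4*q^2 - q + 4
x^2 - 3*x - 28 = (x - 7)*(x + 4)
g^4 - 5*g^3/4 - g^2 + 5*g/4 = g*(g - 5/4)*(g - 1)*(g + 1)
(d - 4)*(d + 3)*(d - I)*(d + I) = d^4 - d^3 - 11*d^2 - d - 12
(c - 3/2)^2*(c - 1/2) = c^3 - 7*c^2/2 + 15*c/4 - 9/8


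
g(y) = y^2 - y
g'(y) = 2*y - 1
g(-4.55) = 25.25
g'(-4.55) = -10.10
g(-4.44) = 24.15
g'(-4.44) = -9.88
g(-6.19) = 44.51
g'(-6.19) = -13.38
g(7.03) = 42.39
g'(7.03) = 13.06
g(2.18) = 2.57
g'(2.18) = 3.36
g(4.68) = 17.22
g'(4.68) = 8.36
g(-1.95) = 5.75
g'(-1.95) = -4.90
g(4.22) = 13.59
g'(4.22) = 7.44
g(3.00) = 6.00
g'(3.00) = 5.00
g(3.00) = 6.00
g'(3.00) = 5.00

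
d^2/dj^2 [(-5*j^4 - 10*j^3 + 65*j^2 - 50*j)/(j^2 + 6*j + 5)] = 10*(-j^3 - 3*j^2 - 3*j + 5)/(j^3 + 3*j^2 + 3*j + 1)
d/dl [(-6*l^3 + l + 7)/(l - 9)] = 2*(-6*l^3 + 81*l^2 - 8)/(l^2 - 18*l + 81)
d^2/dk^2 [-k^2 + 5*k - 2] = -2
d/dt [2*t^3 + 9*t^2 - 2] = 6*t*(t + 3)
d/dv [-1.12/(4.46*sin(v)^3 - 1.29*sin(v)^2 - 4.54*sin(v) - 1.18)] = (14.9856*sin(v)^2 - 2.8896*sin(v) - 5.0848)*cos(v)/(-4.46*sin(v)^3 + 1.29*sin(v)^2 + 4.54*sin(v) + 1.18)^2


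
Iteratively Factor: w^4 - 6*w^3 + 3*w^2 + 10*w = (w - 5)*(w^3 - w^2 - 2*w) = w*(w - 5)*(w^2 - w - 2) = w*(w - 5)*(w - 2)*(w + 1)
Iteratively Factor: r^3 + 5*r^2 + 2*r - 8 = (r + 4)*(r^2 + r - 2) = (r + 2)*(r + 4)*(r - 1)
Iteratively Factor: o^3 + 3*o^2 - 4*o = (o + 4)*(o^2 - o) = (o - 1)*(o + 4)*(o)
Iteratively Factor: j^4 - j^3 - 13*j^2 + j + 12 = (j + 1)*(j^3 - 2*j^2 - 11*j + 12) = (j + 1)*(j + 3)*(j^2 - 5*j + 4) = (j - 4)*(j + 1)*(j + 3)*(j - 1)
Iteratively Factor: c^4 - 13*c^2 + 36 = (c + 2)*(c^3 - 2*c^2 - 9*c + 18) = (c + 2)*(c + 3)*(c^2 - 5*c + 6) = (c - 3)*(c + 2)*(c + 3)*(c - 2)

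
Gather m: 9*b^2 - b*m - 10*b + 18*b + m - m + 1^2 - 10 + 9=9*b^2 - b*m + 8*b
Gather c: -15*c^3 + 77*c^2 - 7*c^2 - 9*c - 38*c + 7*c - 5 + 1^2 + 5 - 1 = -15*c^3 + 70*c^2 - 40*c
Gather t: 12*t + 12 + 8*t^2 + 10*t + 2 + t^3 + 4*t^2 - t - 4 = t^3 + 12*t^2 + 21*t + 10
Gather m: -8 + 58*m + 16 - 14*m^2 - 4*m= -14*m^2 + 54*m + 8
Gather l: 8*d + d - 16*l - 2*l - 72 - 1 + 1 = 9*d - 18*l - 72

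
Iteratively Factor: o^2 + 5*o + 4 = (o + 4)*(o + 1)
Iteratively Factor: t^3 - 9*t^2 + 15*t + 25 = (t - 5)*(t^2 - 4*t - 5) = (t - 5)*(t + 1)*(t - 5)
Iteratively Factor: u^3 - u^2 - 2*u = (u + 1)*(u^2 - 2*u) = u*(u + 1)*(u - 2)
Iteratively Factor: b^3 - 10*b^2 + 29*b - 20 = (b - 5)*(b^2 - 5*b + 4) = (b - 5)*(b - 1)*(b - 4)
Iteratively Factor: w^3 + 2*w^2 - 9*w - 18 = (w + 2)*(w^2 - 9) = (w - 3)*(w + 2)*(w + 3)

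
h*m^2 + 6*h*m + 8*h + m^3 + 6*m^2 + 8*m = (h + m)*(m + 2)*(m + 4)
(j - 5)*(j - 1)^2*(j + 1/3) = j^4 - 20*j^3/3 + 26*j^2/3 - 4*j/3 - 5/3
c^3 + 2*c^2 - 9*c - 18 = (c - 3)*(c + 2)*(c + 3)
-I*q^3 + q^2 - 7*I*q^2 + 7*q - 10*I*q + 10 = (q + 2)*(q + 5)*(-I*q + 1)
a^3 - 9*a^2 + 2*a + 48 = (a - 8)*(a - 3)*(a + 2)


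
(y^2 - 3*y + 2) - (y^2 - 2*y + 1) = 1 - y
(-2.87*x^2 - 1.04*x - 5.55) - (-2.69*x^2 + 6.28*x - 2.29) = -0.18*x^2 - 7.32*x - 3.26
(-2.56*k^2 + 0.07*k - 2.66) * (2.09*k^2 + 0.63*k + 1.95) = -5.3504*k^4 - 1.4665*k^3 - 10.5073*k^2 - 1.5393*k - 5.187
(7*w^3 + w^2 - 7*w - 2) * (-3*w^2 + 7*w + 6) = -21*w^5 + 46*w^4 + 70*w^3 - 37*w^2 - 56*w - 12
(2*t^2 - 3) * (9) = 18*t^2 - 27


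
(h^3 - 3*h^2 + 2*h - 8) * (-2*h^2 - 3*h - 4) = -2*h^5 + 3*h^4 + h^3 + 22*h^2 + 16*h + 32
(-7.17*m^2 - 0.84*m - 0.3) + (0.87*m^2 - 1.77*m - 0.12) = -6.3*m^2 - 2.61*m - 0.42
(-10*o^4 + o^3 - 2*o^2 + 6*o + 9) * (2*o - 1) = -20*o^5 + 12*o^4 - 5*o^3 + 14*o^2 + 12*o - 9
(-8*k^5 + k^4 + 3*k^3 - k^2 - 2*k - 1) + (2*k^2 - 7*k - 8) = -8*k^5 + k^4 + 3*k^3 + k^2 - 9*k - 9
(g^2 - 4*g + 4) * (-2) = -2*g^2 + 8*g - 8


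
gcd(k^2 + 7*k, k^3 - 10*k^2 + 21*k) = k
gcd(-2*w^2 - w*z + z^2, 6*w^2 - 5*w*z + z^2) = -2*w + z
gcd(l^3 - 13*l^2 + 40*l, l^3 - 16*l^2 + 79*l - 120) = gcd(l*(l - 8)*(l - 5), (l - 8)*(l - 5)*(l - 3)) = l^2 - 13*l + 40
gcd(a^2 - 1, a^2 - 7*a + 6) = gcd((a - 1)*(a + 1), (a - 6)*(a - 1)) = a - 1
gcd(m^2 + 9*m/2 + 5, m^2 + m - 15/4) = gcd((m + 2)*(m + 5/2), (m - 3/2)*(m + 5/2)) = m + 5/2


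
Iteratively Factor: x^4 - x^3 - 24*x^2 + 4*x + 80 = (x - 2)*(x^3 + x^2 - 22*x - 40) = (x - 2)*(x + 2)*(x^2 - x - 20) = (x - 2)*(x + 2)*(x + 4)*(x - 5)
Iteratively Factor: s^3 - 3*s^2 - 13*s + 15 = (s - 1)*(s^2 - 2*s - 15) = (s - 5)*(s - 1)*(s + 3)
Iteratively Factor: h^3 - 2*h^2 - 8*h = (h)*(h^2 - 2*h - 8) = h*(h + 2)*(h - 4)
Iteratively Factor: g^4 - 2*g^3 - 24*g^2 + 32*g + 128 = (g - 4)*(g^3 + 2*g^2 - 16*g - 32) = (g - 4)*(g + 4)*(g^2 - 2*g - 8) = (g - 4)^2*(g + 4)*(g + 2)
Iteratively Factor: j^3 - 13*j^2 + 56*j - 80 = (j - 4)*(j^2 - 9*j + 20) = (j - 5)*(j - 4)*(j - 4)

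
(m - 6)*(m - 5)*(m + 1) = m^3 - 10*m^2 + 19*m + 30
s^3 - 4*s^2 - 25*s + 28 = (s - 7)*(s - 1)*(s + 4)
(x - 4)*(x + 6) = x^2 + 2*x - 24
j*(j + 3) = j^2 + 3*j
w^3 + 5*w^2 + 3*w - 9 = (w - 1)*(w + 3)^2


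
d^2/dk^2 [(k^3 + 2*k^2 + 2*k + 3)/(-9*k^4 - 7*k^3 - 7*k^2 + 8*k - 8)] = 2*(-81*k^9 - 486*k^8 - 1161*k^7 - 3865*k^6 - 3675*k^5 - 1581*k^4 + 1150*k^3 + 2559*k^2 + 1152*k - 280)/(729*k^12 + 1701*k^11 + 3024*k^10 + 1045*k^9 + 1272*k^8 - 147*k^7 + 3919*k^6 - 936*k^5 + 1560*k^4 - 1856*k^3 + 2880*k^2 - 1536*k + 512)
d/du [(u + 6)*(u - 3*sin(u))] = u - (u + 6)*(3*cos(u) - 1) - 3*sin(u)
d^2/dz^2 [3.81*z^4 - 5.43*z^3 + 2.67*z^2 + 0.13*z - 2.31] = 45.72*z^2 - 32.58*z + 5.34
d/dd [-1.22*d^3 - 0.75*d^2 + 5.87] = d*(-3.66*d - 1.5)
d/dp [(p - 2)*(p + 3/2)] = 2*p - 1/2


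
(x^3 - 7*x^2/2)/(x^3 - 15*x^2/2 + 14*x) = x/(x - 4)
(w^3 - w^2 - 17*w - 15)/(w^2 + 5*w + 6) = (w^2 - 4*w - 5)/(w + 2)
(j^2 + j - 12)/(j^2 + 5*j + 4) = (j - 3)/(j + 1)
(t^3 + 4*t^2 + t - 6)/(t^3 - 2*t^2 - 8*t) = (t^2 + 2*t - 3)/(t*(t - 4))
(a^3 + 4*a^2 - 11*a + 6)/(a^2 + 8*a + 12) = (a^2 - 2*a + 1)/(a + 2)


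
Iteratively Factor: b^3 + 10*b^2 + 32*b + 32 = (b + 4)*(b^2 + 6*b + 8) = (b + 2)*(b + 4)*(b + 4)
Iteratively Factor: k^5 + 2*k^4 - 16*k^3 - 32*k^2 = (k)*(k^4 + 2*k^3 - 16*k^2 - 32*k) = k^2*(k^3 + 2*k^2 - 16*k - 32) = k^2*(k - 4)*(k^2 + 6*k + 8) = k^2*(k - 4)*(k + 2)*(k + 4)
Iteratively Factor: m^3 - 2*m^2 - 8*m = (m)*(m^2 - 2*m - 8) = m*(m + 2)*(m - 4)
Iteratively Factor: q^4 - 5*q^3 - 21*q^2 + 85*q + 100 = (q + 4)*(q^3 - 9*q^2 + 15*q + 25) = (q - 5)*(q + 4)*(q^2 - 4*q - 5) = (q - 5)*(q + 1)*(q + 4)*(q - 5)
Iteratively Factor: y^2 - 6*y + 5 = (y - 1)*(y - 5)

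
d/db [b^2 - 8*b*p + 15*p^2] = 2*b - 8*p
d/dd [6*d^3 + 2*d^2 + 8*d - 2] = 18*d^2 + 4*d + 8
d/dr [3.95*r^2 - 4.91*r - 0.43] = 7.9*r - 4.91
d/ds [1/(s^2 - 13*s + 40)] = (13 - 2*s)/(s^2 - 13*s + 40)^2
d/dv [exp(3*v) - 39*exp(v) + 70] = 3*(exp(2*v) - 13)*exp(v)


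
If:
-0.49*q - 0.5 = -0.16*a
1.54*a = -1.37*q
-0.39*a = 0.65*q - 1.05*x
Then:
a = 0.70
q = -0.79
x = -0.23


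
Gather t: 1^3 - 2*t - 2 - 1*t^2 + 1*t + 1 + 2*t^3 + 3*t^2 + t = 2*t^3 + 2*t^2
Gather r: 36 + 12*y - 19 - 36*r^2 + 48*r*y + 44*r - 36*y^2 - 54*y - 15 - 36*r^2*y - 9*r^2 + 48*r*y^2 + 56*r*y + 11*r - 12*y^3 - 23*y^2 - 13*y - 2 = r^2*(-36*y - 45) + r*(48*y^2 + 104*y + 55) - 12*y^3 - 59*y^2 - 55*y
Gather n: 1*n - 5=n - 5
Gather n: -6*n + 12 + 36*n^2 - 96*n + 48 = 36*n^2 - 102*n + 60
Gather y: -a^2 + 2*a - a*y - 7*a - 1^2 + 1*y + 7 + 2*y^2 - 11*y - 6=-a^2 - 5*a + 2*y^2 + y*(-a - 10)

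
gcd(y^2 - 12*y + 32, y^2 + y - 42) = 1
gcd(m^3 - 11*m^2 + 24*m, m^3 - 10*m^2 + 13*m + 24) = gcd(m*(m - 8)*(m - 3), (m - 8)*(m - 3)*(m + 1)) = m^2 - 11*m + 24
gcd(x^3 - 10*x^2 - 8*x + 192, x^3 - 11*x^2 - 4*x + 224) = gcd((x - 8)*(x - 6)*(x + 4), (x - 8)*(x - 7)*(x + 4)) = x^2 - 4*x - 32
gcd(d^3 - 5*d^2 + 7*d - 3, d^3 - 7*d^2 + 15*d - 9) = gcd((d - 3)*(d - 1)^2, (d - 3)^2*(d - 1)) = d^2 - 4*d + 3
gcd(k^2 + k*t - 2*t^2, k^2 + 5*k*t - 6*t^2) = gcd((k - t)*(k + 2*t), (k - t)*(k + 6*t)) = -k + t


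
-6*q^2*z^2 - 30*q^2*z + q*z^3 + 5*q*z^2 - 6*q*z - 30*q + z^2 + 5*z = (-6*q + z)*(z + 5)*(q*z + 1)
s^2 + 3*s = s*(s + 3)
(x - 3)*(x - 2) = x^2 - 5*x + 6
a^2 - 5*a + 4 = (a - 4)*(a - 1)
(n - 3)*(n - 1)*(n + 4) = n^3 - 13*n + 12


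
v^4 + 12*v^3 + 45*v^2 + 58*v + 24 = (v + 1)^2*(v + 4)*(v + 6)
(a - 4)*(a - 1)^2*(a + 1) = a^4 - 5*a^3 + 3*a^2 + 5*a - 4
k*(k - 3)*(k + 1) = k^3 - 2*k^2 - 3*k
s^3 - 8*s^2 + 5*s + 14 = (s - 7)*(s - 2)*(s + 1)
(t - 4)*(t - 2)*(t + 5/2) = t^3 - 7*t^2/2 - 7*t + 20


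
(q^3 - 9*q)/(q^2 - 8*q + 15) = q*(q + 3)/(q - 5)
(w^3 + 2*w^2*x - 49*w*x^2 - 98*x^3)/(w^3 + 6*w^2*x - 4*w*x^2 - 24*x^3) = (-w^2 + 49*x^2)/(-w^2 - 4*w*x + 12*x^2)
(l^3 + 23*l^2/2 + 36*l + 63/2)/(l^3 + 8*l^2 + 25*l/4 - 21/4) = 2*(l + 3)/(2*l - 1)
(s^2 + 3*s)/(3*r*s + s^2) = (s + 3)/(3*r + s)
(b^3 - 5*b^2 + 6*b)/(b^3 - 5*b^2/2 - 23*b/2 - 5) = 2*b*(-b^2 + 5*b - 6)/(-2*b^3 + 5*b^2 + 23*b + 10)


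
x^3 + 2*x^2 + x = x*(x + 1)^2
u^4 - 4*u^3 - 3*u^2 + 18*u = u*(u - 3)^2*(u + 2)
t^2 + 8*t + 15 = (t + 3)*(t + 5)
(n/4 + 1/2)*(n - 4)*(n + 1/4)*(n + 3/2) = n^4/4 - n^3/16 - 89*n^2/32 - 59*n/16 - 3/4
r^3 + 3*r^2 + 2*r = r*(r + 1)*(r + 2)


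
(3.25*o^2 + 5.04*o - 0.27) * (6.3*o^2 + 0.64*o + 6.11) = 20.475*o^4 + 33.832*o^3 + 21.3821*o^2 + 30.6216*o - 1.6497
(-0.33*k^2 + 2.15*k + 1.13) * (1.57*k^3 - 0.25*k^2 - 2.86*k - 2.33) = -0.5181*k^5 + 3.458*k^4 + 2.1804*k^3 - 5.6626*k^2 - 8.2413*k - 2.6329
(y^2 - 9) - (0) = y^2 - 9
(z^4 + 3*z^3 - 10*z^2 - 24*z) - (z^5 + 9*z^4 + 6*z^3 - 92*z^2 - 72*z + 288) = -z^5 - 8*z^4 - 3*z^3 + 82*z^2 + 48*z - 288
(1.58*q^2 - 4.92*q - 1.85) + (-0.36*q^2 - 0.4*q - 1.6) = 1.22*q^2 - 5.32*q - 3.45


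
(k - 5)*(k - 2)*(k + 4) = k^3 - 3*k^2 - 18*k + 40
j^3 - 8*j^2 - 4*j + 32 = (j - 8)*(j - 2)*(j + 2)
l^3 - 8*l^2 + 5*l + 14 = (l - 7)*(l - 2)*(l + 1)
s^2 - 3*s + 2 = (s - 2)*(s - 1)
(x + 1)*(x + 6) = x^2 + 7*x + 6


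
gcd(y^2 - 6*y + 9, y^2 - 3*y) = y - 3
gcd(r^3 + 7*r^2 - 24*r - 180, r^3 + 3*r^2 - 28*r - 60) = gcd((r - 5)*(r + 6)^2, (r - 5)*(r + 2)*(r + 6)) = r^2 + r - 30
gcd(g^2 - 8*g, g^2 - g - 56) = g - 8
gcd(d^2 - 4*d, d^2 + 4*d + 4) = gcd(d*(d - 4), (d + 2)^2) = 1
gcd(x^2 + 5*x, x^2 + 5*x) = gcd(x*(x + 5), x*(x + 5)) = x^2 + 5*x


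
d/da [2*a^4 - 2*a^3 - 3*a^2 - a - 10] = 8*a^3 - 6*a^2 - 6*a - 1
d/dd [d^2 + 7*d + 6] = 2*d + 7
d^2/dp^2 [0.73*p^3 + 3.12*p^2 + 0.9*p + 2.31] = 4.38*p + 6.24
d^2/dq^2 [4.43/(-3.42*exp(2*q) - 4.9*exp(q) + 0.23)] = (-4.43*(6.84*exp(q) + 4.9)*(13.68*exp(q) + 9.8)*exp(q) + (60.6024*exp(q) + 21.707)*(3.42*exp(2*q) + 4.9*exp(q) - 0.23))*exp(q)/(3.42*exp(2*q) + 4.9*exp(q) - 0.23)^3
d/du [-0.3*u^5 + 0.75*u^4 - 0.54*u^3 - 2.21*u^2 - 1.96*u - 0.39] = -1.5*u^4 + 3.0*u^3 - 1.62*u^2 - 4.42*u - 1.96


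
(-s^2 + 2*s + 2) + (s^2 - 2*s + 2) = 4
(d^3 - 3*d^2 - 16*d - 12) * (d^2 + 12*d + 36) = d^5 + 9*d^4 - 16*d^3 - 312*d^2 - 720*d - 432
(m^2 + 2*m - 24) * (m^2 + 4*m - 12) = m^4 + 6*m^3 - 28*m^2 - 120*m + 288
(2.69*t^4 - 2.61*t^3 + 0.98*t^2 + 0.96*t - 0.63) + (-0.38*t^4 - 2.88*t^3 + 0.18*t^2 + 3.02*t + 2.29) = 2.31*t^4 - 5.49*t^3 + 1.16*t^2 + 3.98*t + 1.66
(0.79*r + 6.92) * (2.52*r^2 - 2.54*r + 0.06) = 1.9908*r^3 + 15.4318*r^2 - 17.5294*r + 0.4152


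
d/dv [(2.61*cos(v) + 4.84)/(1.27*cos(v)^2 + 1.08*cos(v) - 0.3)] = (3.3147*cos(v)^2 + 12.2936*cos(v) + 6.0102)*sin(v)/(1.6129*cos(v)^4 + 2.7432*cos(v)^3 + 0.4044*cos(v)^2 - 0.648*cos(v) + 0.09)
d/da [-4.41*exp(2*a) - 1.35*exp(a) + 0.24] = (-8.82*exp(a) - 1.35)*exp(a)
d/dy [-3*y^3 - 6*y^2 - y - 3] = -9*y^2 - 12*y - 1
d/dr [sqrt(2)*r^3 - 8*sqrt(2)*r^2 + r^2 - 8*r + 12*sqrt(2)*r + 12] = 3*sqrt(2)*r^2 - 16*sqrt(2)*r + 2*r - 8 + 12*sqrt(2)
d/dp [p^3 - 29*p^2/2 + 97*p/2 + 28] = 3*p^2 - 29*p + 97/2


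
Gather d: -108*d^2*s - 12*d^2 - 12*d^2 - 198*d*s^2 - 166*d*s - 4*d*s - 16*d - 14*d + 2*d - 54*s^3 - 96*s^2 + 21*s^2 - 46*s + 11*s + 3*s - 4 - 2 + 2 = d^2*(-108*s - 24) + d*(-198*s^2 - 170*s - 28) - 54*s^3 - 75*s^2 - 32*s - 4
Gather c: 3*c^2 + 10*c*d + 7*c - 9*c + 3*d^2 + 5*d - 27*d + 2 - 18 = 3*c^2 + c*(10*d - 2) + 3*d^2 - 22*d - 16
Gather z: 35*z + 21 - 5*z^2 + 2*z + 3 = -5*z^2 + 37*z + 24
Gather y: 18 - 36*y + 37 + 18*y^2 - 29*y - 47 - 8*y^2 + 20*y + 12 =10*y^2 - 45*y + 20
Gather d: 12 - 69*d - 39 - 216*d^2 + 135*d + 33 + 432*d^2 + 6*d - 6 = 216*d^2 + 72*d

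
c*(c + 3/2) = c^2 + 3*c/2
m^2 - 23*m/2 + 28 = (m - 8)*(m - 7/2)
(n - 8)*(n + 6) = n^2 - 2*n - 48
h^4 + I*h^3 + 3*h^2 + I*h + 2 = (h - I)^2*(h + I)*(h + 2*I)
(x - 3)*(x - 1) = x^2 - 4*x + 3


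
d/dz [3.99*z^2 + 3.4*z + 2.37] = 7.98*z + 3.4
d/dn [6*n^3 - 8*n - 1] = 18*n^2 - 8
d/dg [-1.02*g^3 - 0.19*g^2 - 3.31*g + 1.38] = -3.06*g^2 - 0.38*g - 3.31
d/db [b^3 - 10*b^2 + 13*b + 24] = 3*b^2 - 20*b + 13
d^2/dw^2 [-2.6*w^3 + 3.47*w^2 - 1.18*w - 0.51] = 6.94 - 15.6*w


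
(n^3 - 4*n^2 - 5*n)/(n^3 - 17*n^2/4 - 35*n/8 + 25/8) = 8*n*(n + 1)/(8*n^2 + 6*n - 5)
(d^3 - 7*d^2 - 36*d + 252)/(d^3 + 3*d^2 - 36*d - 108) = (d - 7)/(d + 3)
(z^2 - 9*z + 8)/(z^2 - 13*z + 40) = (z - 1)/(z - 5)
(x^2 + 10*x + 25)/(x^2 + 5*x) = (x + 5)/x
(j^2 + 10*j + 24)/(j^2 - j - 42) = (j + 4)/(j - 7)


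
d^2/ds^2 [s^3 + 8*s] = 6*s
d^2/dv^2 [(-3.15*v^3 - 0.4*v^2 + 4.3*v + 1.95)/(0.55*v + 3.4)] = (-1.90575*v^3 - 35.343*v^2 - 218.484*v - 24.15025)/(0.166375*v^3 + 3.0855*v^2 + 19.074*v + 39.304)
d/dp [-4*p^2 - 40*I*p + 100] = -8*p - 40*I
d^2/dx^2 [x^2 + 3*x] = 2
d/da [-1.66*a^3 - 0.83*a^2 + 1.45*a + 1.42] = -4.98*a^2 - 1.66*a + 1.45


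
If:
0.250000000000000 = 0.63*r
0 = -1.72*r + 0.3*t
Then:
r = 0.40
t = 2.28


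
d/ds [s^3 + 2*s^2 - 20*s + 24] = 3*s^2 + 4*s - 20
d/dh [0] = 0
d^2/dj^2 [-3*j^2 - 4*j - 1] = -6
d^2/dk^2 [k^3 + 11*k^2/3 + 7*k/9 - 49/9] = 6*k + 22/3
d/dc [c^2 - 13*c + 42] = 2*c - 13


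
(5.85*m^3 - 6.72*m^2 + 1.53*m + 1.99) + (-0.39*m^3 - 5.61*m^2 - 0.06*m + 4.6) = 5.46*m^3 - 12.33*m^2 + 1.47*m + 6.59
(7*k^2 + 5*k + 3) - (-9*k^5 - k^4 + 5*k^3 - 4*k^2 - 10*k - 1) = 9*k^5 + k^4 - 5*k^3 + 11*k^2 + 15*k + 4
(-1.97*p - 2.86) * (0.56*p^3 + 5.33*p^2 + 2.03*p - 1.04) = -1.1032*p^4 - 12.1017*p^3 - 19.2429*p^2 - 3.757*p + 2.9744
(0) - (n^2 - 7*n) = -n^2 + 7*n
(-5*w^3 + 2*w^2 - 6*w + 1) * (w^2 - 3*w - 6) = -5*w^5 + 17*w^4 + 18*w^3 + 7*w^2 + 33*w - 6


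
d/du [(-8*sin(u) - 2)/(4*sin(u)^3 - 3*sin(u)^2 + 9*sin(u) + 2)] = 2*(32*sin(u)^3 - 6*sin(u) + 1)*cos(u)/(4*sin(u)^3 - 3*sin(u)^2 + 9*sin(u) + 2)^2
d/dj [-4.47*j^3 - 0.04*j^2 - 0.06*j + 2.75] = -13.41*j^2 - 0.08*j - 0.06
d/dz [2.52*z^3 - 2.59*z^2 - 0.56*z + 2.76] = 7.56*z^2 - 5.18*z - 0.56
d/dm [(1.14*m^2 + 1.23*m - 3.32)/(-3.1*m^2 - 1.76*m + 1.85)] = (1.8066*m^2 - 16.366*m - 3.5677)/(9.61*m^4 + 10.912*m^3 - 8.3724*m^2 - 6.512*m + 3.4225)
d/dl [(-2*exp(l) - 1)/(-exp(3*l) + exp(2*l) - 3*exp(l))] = (-4*exp(3*l) - exp(2*l) + 2*exp(l) - 3)*exp(-l)/(exp(4*l) - 2*exp(3*l) + 7*exp(2*l) - 6*exp(l) + 9)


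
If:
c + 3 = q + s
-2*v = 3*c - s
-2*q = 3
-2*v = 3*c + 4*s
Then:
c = -9/2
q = -3/2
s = 0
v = 27/4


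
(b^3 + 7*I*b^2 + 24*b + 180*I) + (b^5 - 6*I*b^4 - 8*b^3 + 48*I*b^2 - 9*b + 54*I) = b^5 - 6*I*b^4 - 7*b^3 + 55*I*b^2 + 15*b + 234*I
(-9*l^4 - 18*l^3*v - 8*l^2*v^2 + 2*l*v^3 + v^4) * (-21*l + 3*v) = 189*l^5 + 351*l^4*v + 114*l^3*v^2 - 66*l^2*v^3 - 15*l*v^4 + 3*v^5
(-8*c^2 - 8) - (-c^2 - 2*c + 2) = -7*c^2 + 2*c - 10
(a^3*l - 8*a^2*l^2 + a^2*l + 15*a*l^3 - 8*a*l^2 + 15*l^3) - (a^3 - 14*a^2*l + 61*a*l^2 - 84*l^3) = a^3*l - a^3 - 8*a^2*l^2 + 15*a^2*l + 15*a*l^3 - 69*a*l^2 + 99*l^3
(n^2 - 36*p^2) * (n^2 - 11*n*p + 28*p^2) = n^4 - 11*n^3*p - 8*n^2*p^2 + 396*n*p^3 - 1008*p^4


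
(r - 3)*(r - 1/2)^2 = r^3 - 4*r^2 + 13*r/4 - 3/4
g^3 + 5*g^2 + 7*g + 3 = (g + 1)^2*(g + 3)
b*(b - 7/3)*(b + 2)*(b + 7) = b^4 + 20*b^3/3 - 7*b^2 - 98*b/3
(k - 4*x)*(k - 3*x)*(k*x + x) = k^3*x - 7*k^2*x^2 + k^2*x + 12*k*x^3 - 7*k*x^2 + 12*x^3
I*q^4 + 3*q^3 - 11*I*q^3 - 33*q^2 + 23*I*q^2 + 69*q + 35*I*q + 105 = (q - 7)*(q - 5)*(q - 3*I)*(I*q + I)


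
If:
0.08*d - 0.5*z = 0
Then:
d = 6.25*z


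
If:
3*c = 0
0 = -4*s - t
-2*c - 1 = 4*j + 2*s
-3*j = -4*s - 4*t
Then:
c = 0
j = -2/7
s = 1/14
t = -2/7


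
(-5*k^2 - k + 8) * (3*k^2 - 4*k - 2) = -15*k^4 + 17*k^3 + 38*k^2 - 30*k - 16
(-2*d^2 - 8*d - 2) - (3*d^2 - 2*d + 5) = -5*d^2 - 6*d - 7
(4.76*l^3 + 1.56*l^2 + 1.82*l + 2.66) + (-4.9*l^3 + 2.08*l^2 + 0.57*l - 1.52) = -0.140000000000001*l^3 + 3.64*l^2 + 2.39*l + 1.14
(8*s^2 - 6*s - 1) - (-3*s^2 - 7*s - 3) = 11*s^2 + s + 2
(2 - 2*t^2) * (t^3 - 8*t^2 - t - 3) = -2*t^5 + 16*t^4 + 4*t^3 - 10*t^2 - 2*t - 6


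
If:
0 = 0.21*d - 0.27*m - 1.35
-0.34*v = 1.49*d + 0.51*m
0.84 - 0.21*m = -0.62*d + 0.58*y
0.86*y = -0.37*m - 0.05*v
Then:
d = -1.93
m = -6.50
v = 18.21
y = 1.74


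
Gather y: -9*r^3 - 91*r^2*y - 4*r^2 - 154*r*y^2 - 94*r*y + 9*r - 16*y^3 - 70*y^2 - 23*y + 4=-9*r^3 - 4*r^2 + 9*r - 16*y^3 + y^2*(-154*r - 70) + y*(-91*r^2 - 94*r - 23) + 4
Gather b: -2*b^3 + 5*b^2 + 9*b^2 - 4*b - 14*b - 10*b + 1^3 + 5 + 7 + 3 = -2*b^3 + 14*b^2 - 28*b + 16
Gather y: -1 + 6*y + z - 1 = 6*y + z - 2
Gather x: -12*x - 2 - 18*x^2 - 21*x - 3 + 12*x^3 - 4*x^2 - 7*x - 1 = 12*x^3 - 22*x^2 - 40*x - 6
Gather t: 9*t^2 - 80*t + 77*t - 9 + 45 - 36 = 9*t^2 - 3*t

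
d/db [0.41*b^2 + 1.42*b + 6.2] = 0.82*b + 1.42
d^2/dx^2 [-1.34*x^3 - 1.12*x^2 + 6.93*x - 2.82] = -8.04*x - 2.24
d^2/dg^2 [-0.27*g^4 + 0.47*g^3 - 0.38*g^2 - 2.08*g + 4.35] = -3.24*g^2 + 2.82*g - 0.76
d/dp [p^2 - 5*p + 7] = 2*p - 5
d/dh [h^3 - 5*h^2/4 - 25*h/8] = 3*h^2 - 5*h/2 - 25/8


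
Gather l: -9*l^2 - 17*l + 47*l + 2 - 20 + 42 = -9*l^2 + 30*l + 24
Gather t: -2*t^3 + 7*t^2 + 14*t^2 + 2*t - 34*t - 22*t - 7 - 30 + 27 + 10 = -2*t^3 + 21*t^2 - 54*t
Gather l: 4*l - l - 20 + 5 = 3*l - 15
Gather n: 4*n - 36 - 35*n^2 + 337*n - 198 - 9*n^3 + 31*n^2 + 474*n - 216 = -9*n^3 - 4*n^2 + 815*n - 450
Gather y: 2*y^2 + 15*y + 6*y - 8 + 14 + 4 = 2*y^2 + 21*y + 10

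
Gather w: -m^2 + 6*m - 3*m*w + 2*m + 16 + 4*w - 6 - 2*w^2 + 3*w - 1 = -m^2 + 8*m - 2*w^2 + w*(7 - 3*m) + 9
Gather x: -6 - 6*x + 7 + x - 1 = -5*x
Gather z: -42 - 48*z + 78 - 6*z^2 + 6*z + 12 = -6*z^2 - 42*z + 48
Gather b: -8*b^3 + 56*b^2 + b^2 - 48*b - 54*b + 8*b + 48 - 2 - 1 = -8*b^3 + 57*b^2 - 94*b + 45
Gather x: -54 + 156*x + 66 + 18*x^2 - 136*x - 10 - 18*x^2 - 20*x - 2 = 0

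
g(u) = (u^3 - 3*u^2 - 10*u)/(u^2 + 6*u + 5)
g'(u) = (-2*u - 6)*(u^3 - 3*u^2 - 10*u)/(u^2 + 6*u + 5)^2 + (3*u^2 - 6*u - 10)/(u^2 + 6*u + 5)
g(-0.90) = 14.25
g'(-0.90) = -151.23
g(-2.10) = 0.47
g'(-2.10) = -4.70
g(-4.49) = 59.61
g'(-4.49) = -143.30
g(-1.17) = -9.20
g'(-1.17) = -53.46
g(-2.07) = 0.33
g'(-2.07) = -4.68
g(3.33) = -0.82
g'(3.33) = 0.38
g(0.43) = -0.61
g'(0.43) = -1.01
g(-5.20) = -202.06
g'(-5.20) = -936.59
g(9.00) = 2.83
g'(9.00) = 0.79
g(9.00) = 2.83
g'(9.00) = 0.79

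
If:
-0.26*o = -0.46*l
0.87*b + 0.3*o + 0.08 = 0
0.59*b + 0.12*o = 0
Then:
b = 0.13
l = -0.37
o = -0.65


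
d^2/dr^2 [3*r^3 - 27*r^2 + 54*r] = 18*r - 54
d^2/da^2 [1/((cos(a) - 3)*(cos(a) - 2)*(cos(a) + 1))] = (-90*(1 - cos(a)^2)^2 + 12*sin(a)^6 + 3*cos(a)^6 + 44*cos(a)^5 + 2*cos(a)^3 - 139*cos(a)^2 - 54*cos(a) + 128)/((cos(a) - 3)^3*(cos(a) - 2)^3*(cos(a) + 1)^3)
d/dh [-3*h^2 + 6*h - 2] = 6 - 6*h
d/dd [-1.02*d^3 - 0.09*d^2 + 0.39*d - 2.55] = -3.06*d^2 - 0.18*d + 0.39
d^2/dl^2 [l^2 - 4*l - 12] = 2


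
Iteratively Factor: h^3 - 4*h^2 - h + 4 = (h - 4)*(h^2 - 1) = (h - 4)*(h - 1)*(h + 1)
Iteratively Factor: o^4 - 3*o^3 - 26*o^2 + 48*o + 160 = (o + 2)*(o^3 - 5*o^2 - 16*o + 80) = (o + 2)*(o + 4)*(o^2 - 9*o + 20) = (o - 5)*(o + 2)*(o + 4)*(o - 4)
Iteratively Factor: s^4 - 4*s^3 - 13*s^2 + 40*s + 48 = (s - 4)*(s^3 - 13*s - 12) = (s - 4)^2*(s^2 + 4*s + 3) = (s - 4)^2*(s + 1)*(s + 3)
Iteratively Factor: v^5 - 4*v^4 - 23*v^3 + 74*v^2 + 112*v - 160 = (v + 2)*(v^4 - 6*v^3 - 11*v^2 + 96*v - 80) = (v - 1)*(v + 2)*(v^3 - 5*v^2 - 16*v + 80) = (v - 4)*(v - 1)*(v + 2)*(v^2 - v - 20) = (v - 5)*(v - 4)*(v - 1)*(v + 2)*(v + 4)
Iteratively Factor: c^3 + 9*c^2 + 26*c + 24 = (c + 4)*(c^2 + 5*c + 6) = (c + 3)*(c + 4)*(c + 2)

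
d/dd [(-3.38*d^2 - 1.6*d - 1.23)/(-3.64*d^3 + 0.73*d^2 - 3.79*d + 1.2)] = (-12.3032*d^4 - 11.648*d^3 + 0.546600000000002*d^2 - 6.3162*d - 6.5817)/(13.2496*d^6 - 5.3144*d^5 + 28.1241*d^4 - 14.2694*d^3 + 16.1161*d^2 - 9.096*d + 1.44)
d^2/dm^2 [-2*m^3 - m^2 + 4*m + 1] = -12*m - 2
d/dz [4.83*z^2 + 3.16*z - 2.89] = 9.66*z + 3.16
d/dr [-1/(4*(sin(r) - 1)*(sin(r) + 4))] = (2*sin(r) + 3)*cos(r)/(4*(sin(r) - 1)^2*(sin(r) + 4)^2)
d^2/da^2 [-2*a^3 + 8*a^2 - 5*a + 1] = 16 - 12*a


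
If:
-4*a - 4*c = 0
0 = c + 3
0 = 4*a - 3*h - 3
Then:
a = 3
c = -3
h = 3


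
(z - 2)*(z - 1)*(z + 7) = z^3 + 4*z^2 - 19*z + 14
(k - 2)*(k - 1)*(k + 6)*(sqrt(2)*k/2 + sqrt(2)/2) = sqrt(2)*k^4/2 + 2*sqrt(2)*k^3 - 13*sqrt(2)*k^2/2 - 2*sqrt(2)*k + 6*sqrt(2)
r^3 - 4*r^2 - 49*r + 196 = (r - 7)*(r - 4)*(r + 7)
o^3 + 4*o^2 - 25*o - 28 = (o - 4)*(o + 1)*(o + 7)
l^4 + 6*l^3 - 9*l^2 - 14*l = l*(l - 2)*(l + 1)*(l + 7)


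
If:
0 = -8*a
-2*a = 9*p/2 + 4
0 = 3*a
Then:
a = 0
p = -8/9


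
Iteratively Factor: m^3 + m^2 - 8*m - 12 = (m - 3)*(m^2 + 4*m + 4) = (m - 3)*(m + 2)*(m + 2)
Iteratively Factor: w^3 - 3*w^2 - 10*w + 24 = (w - 4)*(w^2 + w - 6) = (w - 4)*(w - 2)*(w + 3)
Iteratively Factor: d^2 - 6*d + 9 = (d - 3)*(d - 3)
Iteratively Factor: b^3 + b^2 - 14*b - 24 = (b - 4)*(b^2 + 5*b + 6) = (b - 4)*(b + 2)*(b + 3)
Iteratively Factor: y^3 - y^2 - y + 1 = (y - 1)*(y^2 - 1) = (y - 1)^2*(y + 1)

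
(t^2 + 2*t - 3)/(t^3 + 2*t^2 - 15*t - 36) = (t - 1)/(t^2 - t - 12)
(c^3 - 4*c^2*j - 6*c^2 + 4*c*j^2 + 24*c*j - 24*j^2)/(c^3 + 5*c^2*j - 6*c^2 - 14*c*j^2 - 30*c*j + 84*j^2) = (c - 2*j)/(c + 7*j)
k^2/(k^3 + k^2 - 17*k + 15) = k^2/(k^3 + k^2 - 17*k + 15)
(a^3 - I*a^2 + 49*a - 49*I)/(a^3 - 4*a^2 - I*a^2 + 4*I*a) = (a^2 + 49)/(a*(a - 4))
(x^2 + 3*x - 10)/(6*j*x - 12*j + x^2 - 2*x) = (x + 5)/(6*j + x)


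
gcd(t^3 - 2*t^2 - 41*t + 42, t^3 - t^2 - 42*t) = t^2 - t - 42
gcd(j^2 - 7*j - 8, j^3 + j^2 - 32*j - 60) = 1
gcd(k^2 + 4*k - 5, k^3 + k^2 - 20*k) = k + 5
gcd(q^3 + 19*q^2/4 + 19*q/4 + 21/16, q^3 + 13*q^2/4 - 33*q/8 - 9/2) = q + 3/4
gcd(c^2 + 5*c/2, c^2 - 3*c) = c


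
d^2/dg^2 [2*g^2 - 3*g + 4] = 4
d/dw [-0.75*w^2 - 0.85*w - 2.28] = -1.5*w - 0.85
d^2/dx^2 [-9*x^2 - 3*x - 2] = -18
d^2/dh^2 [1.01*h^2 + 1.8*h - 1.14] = 2.02000000000000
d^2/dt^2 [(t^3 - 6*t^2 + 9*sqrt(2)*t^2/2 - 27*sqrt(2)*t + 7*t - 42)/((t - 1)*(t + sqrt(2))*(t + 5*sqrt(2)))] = (-10*t^6 - 3*sqrt(2)*t^6 - 126*sqrt(2)*t^5 - 18*t^5 - 1686*t^4 - 72*sqrt(2)*t^4 - 5478*sqrt(2)*t^3 - 486*t^3 - 17076*t^2 - 774*sqrt(2)*t^2 - 12492*sqrt(2)*t - 1116*t - 6928 - 300*sqrt(2))/(t^9 - 3*t^8 + 18*sqrt(2)*t^8 - 54*sqrt(2)*t^7 + 249*t^7 - 739*t^6 + 846*sqrt(2)*t^6 - 2394*sqrt(2)*t^5 + 3198*t^5 - 7626*t^4 + 4176*sqrt(2)*t^4 - 6192*sqrt(2)*t^3 + 8380*t^3 - 5460*t^2 + 5400*sqrt(2)*t^2 - 1800*sqrt(2)*t + 3000*t - 1000)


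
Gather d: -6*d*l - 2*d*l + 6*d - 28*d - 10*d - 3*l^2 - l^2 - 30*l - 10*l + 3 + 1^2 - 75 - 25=d*(-8*l - 32) - 4*l^2 - 40*l - 96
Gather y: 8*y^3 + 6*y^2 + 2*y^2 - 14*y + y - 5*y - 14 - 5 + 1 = 8*y^3 + 8*y^2 - 18*y - 18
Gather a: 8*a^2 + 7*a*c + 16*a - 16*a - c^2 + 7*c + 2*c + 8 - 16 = 8*a^2 + 7*a*c - c^2 + 9*c - 8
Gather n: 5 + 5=10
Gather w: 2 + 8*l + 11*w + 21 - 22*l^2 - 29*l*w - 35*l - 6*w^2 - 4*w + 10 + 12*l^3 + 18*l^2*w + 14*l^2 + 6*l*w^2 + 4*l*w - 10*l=12*l^3 - 8*l^2 - 37*l + w^2*(6*l - 6) + w*(18*l^2 - 25*l + 7) + 33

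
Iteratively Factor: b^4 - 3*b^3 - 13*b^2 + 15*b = (b + 3)*(b^3 - 6*b^2 + 5*b) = b*(b + 3)*(b^2 - 6*b + 5) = b*(b - 1)*(b + 3)*(b - 5)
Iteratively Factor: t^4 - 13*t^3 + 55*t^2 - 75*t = (t - 5)*(t^3 - 8*t^2 + 15*t) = (t - 5)^2*(t^2 - 3*t) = (t - 5)^2*(t - 3)*(t)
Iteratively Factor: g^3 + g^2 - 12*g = (g - 3)*(g^2 + 4*g) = (g - 3)*(g + 4)*(g)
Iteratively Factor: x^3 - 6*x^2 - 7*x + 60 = (x + 3)*(x^2 - 9*x + 20) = (x - 4)*(x + 3)*(x - 5)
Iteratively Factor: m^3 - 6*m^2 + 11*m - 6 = (m - 3)*(m^2 - 3*m + 2) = (m - 3)*(m - 2)*(m - 1)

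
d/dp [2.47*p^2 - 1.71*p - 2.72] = 4.94*p - 1.71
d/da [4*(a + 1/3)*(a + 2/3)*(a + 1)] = 12*a^2 + 16*a + 44/9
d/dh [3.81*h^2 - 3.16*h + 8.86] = 7.62*h - 3.16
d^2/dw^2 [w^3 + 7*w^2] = 6*w + 14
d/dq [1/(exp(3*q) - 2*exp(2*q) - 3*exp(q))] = (-3*exp(2*q) + 4*exp(q) + 3)*exp(-q)/(-exp(2*q) + 2*exp(q) + 3)^2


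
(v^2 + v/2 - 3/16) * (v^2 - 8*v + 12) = v^4 - 15*v^3/2 + 125*v^2/16 + 15*v/2 - 9/4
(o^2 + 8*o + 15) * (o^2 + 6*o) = o^4 + 14*o^3 + 63*o^2 + 90*o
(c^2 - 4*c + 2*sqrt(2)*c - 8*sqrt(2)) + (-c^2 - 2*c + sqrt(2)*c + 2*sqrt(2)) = -6*c + 3*sqrt(2)*c - 6*sqrt(2)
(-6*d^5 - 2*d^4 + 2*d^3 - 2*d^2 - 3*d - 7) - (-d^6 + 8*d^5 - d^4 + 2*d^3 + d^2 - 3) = d^6 - 14*d^5 - d^4 - 3*d^2 - 3*d - 4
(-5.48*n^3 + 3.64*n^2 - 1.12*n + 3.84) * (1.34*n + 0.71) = -7.3432*n^4 + 0.9868*n^3 + 1.0836*n^2 + 4.3504*n + 2.7264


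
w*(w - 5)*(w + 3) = w^3 - 2*w^2 - 15*w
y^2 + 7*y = y*(y + 7)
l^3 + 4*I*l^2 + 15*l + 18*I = (l - 3*I)*(l + I)*(l + 6*I)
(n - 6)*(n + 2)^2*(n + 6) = n^4 + 4*n^3 - 32*n^2 - 144*n - 144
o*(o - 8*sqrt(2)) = o^2 - 8*sqrt(2)*o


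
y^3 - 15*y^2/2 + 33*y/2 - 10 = (y - 4)*(y - 5/2)*(y - 1)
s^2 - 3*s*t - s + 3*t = (s - 1)*(s - 3*t)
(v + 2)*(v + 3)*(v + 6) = v^3 + 11*v^2 + 36*v + 36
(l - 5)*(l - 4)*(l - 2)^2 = l^4 - 13*l^3 + 60*l^2 - 116*l + 80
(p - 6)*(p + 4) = p^2 - 2*p - 24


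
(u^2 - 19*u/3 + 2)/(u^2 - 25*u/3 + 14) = (3*u - 1)/(3*u - 7)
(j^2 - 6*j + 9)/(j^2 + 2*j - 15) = (j - 3)/(j + 5)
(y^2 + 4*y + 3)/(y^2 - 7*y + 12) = (y^2 + 4*y + 3)/(y^2 - 7*y + 12)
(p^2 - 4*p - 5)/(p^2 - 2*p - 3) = (p - 5)/(p - 3)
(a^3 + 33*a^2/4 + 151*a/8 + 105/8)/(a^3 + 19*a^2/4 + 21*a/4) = (2*a^2 + 13*a + 15)/(2*a*(a + 3))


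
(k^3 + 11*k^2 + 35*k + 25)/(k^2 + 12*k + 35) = (k^2 + 6*k + 5)/(k + 7)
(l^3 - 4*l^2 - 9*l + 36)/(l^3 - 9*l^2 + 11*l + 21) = (l^2 - l - 12)/(l^2 - 6*l - 7)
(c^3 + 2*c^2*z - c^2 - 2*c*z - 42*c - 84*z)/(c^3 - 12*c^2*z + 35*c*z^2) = (c^3 + 2*c^2*z - c^2 - 2*c*z - 42*c - 84*z)/(c*(c^2 - 12*c*z + 35*z^2))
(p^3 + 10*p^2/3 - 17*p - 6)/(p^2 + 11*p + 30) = (p^2 - 8*p/3 - 1)/(p + 5)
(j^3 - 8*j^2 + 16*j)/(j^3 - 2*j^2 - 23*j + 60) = j*(j - 4)/(j^2 + 2*j - 15)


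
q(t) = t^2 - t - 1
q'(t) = 2*t - 1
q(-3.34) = 13.50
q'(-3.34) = -7.68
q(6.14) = 30.56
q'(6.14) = 11.28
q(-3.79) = 17.15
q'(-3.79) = -8.58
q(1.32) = -0.58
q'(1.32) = 1.64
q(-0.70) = 0.19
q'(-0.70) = -2.40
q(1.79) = 0.41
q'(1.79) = 2.58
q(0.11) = -1.10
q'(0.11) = -0.78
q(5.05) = 19.45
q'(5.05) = 9.10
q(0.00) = -1.00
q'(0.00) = -1.00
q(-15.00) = 239.00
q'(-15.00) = -31.00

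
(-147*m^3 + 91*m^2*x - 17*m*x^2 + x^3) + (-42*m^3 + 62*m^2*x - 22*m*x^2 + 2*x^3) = -189*m^3 + 153*m^2*x - 39*m*x^2 + 3*x^3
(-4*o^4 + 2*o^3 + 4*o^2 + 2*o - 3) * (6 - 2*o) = 8*o^5 - 28*o^4 + 4*o^3 + 20*o^2 + 18*o - 18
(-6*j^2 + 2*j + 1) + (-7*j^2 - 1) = -13*j^2 + 2*j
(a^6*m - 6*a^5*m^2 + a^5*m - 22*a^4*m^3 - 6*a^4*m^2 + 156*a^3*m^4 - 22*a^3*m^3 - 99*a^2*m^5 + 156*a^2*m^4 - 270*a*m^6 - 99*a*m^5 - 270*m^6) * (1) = a^6*m - 6*a^5*m^2 + a^5*m - 22*a^4*m^3 - 6*a^4*m^2 + 156*a^3*m^4 - 22*a^3*m^3 - 99*a^2*m^5 + 156*a^2*m^4 - 270*a*m^6 - 99*a*m^5 - 270*m^6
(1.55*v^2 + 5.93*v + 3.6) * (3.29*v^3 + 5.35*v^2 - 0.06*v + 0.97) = 5.0995*v^5 + 27.8022*v^4 + 43.4765*v^3 + 20.4077*v^2 + 5.5361*v + 3.492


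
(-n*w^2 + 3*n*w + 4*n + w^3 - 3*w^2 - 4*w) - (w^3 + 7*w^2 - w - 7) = -n*w^2 + 3*n*w + 4*n - 10*w^2 - 3*w + 7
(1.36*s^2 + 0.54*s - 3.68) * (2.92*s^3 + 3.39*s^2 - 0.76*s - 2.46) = 3.9712*s^5 + 6.1872*s^4 - 9.9486*s^3 - 16.2312*s^2 + 1.4684*s + 9.0528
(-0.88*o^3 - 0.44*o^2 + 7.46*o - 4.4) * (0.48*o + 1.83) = -0.4224*o^4 - 1.8216*o^3 + 2.7756*o^2 + 11.5398*o - 8.052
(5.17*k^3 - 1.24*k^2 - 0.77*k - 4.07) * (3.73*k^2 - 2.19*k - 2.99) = 19.2841*k^5 - 15.9475*k^4 - 15.6148*k^3 - 9.7872*k^2 + 11.2156*k + 12.1693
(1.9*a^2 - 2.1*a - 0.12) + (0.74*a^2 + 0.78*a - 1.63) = 2.64*a^2 - 1.32*a - 1.75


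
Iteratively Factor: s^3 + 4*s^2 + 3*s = (s)*(s^2 + 4*s + 3) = s*(s + 1)*(s + 3)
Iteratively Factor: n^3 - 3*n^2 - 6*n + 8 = (n + 2)*(n^2 - 5*n + 4) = (n - 4)*(n + 2)*(n - 1)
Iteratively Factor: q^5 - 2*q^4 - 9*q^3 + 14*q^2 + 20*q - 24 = (q + 2)*(q^4 - 4*q^3 - q^2 + 16*q - 12) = (q - 3)*(q + 2)*(q^3 - q^2 - 4*q + 4) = (q - 3)*(q - 1)*(q + 2)*(q^2 - 4) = (q - 3)*(q - 1)*(q + 2)^2*(q - 2)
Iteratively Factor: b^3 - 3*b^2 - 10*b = (b)*(b^2 - 3*b - 10) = b*(b + 2)*(b - 5)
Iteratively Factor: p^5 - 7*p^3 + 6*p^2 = (p)*(p^4 - 7*p^2 + 6*p) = p*(p - 2)*(p^3 + 2*p^2 - 3*p) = p*(p - 2)*(p - 1)*(p^2 + 3*p) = p*(p - 2)*(p - 1)*(p + 3)*(p)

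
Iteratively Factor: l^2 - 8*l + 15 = (l - 3)*(l - 5)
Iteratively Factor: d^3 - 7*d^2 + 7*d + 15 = (d - 3)*(d^2 - 4*d - 5) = (d - 3)*(d + 1)*(d - 5)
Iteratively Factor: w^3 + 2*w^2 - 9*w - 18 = (w - 3)*(w^2 + 5*w + 6) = (w - 3)*(w + 3)*(w + 2)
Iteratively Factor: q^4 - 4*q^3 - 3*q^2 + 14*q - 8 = (q + 2)*(q^3 - 6*q^2 + 9*q - 4) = (q - 1)*(q + 2)*(q^2 - 5*q + 4) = (q - 4)*(q - 1)*(q + 2)*(q - 1)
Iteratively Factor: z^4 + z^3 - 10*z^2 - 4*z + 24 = (z + 2)*(z^3 - z^2 - 8*z + 12) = (z - 2)*(z + 2)*(z^2 + z - 6) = (z - 2)^2*(z + 2)*(z + 3)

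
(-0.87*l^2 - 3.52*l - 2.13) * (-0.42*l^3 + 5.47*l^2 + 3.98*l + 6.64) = 0.3654*l^5 - 3.2805*l^4 - 21.8224*l^3 - 31.4375*l^2 - 31.8502*l - 14.1432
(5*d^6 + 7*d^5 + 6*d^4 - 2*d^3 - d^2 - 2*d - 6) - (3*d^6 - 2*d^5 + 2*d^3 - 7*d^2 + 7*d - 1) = 2*d^6 + 9*d^5 + 6*d^4 - 4*d^3 + 6*d^2 - 9*d - 5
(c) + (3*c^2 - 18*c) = 3*c^2 - 17*c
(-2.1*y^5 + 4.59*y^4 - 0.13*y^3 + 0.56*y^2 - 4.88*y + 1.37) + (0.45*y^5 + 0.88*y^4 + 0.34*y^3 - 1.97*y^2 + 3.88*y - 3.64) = -1.65*y^5 + 5.47*y^4 + 0.21*y^3 - 1.41*y^2 - 1.0*y - 2.27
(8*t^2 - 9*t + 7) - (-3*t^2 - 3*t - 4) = 11*t^2 - 6*t + 11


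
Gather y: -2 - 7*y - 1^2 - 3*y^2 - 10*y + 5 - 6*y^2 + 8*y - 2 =-9*y^2 - 9*y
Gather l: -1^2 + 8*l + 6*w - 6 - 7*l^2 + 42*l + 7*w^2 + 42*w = -7*l^2 + 50*l + 7*w^2 + 48*w - 7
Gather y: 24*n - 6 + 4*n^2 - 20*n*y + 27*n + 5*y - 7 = 4*n^2 + 51*n + y*(5 - 20*n) - 13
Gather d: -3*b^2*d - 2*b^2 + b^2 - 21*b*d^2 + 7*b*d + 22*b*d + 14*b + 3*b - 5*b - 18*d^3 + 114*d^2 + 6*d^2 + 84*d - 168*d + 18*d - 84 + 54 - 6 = -b^2 + 12*b - 18*d^3 + d^2*(120 - 21*b) + d*(-3*b^2 + 29*b - 66) - 36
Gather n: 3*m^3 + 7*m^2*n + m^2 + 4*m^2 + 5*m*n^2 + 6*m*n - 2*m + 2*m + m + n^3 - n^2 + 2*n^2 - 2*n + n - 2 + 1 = 3*m^3 + 5*m^2 + m + n^3 + n^2*(5*m + 1) + n*(7*m^2 + 6*m - 1) - 1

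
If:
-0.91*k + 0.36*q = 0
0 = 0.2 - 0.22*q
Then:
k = 0.36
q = 0.91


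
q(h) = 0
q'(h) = 0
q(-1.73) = 0.00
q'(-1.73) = 0.00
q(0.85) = 0.00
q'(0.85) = 0.00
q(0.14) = 0.00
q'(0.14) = 0.00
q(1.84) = 0.00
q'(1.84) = 0.00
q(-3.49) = 0.00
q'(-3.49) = 0.00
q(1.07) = 0.00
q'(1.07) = 0.00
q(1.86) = 0.00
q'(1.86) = 0.00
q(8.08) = 0.00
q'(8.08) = 0.00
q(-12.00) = 0.00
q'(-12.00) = 0.00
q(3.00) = 0.00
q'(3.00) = 0.00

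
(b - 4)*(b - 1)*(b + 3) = b^3 - 2*b^2 - 11*b + 12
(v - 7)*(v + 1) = v^2 - 6*v - 7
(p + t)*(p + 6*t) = p^2 + 7*p*t + 6*t^2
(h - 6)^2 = h^2 - 12*h + 36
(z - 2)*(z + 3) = z^2 + z - 6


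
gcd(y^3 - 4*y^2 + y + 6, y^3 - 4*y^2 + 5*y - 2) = y - 2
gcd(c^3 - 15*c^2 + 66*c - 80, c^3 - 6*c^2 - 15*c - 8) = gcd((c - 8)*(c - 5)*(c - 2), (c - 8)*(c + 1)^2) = c - 8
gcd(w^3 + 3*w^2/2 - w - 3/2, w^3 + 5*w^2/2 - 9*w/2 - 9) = w + 3/2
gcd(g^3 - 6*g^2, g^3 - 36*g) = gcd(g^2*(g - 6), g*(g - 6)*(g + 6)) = g^2 - 6*g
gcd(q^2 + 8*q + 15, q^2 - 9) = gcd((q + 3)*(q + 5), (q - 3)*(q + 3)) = q + 3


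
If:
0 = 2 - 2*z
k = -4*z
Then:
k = -4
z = 1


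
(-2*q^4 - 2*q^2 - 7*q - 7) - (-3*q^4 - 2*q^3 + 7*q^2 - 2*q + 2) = q^4 + 2*q^3 - 9*q^2 - 5*q - 9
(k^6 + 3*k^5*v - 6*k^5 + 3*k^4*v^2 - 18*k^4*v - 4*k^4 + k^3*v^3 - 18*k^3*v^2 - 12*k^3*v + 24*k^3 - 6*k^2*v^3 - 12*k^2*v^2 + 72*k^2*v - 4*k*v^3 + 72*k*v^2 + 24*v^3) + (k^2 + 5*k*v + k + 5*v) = k^6 + 3*k^5*v - 6*k^5 + 3*k^4*v^2 - 18*k^4*v - 4*k^4 + k^3*v^3 - 18*k^3*v^2 - 12*k^3*v + 24*k^3 - 6*k^2*v^3 - 12*k^2*v^2 + 72*k^2*v + k^2 - 4*k*v^3 + 72*k*v^2 + 5*k*v + k + 24*v^3 + 5*v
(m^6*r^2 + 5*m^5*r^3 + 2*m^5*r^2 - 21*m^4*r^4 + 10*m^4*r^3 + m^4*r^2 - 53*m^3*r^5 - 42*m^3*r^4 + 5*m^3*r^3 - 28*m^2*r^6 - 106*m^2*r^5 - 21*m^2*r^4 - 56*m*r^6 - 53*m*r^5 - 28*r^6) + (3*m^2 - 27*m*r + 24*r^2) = m^6*r^2 + 5*m^5*r^3 + 2*m^5*r^2 - 21*m^4*r^4 + 10*m^4*r^3 + m^4*r^2 - 53*m^3*r^5 - 42*m^3*r^4 + 5*m^3*r^3 - 28*m^2*r^6 - 106*m^2*r^5 - 21*m^2*r^4 + 3*m^2 - 56*m*r^6 - 53*m*r^5 - 27*m*r - 28*r^6 + 24*r^2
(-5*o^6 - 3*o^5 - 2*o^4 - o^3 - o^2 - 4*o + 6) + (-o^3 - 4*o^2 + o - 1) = -5*o^6 - 3*o^5 - 2*o^4 - 2*o^3 - 5*o^2 - 3*o + 5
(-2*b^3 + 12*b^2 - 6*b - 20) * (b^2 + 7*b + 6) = -2*b^5 - 2*b^4 + 66*b^3 + 10*b^2 - 176*b - 120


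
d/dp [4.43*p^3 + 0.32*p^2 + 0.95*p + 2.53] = 13.29*p^2 + 0.64*p + 0.95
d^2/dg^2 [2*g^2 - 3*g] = 4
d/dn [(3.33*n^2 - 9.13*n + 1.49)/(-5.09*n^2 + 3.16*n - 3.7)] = (-35.9489*n^2 - 9.4738*n + 29.0726)/(25.9081*n^4 - 32.1688*n^3 + 47.6516*n^2 - 23.384*n + 13.69)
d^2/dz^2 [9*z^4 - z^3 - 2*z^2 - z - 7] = 108*z^2 - 6*z - 4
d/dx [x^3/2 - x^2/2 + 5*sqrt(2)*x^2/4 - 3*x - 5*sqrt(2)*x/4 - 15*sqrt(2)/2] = 3*x^2/2 - x + 5*sqrt(2)*x/2 - 3 - 5*sqrt(2)/4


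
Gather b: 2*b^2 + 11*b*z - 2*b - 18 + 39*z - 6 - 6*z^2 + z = 2*b^2 + b*(11*z - 2) - 6*z^2 + 40*z - 24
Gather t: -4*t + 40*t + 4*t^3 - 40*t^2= 4*t^3 - 40*t^2 + 36*t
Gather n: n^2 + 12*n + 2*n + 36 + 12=n^2 + 14*n + 48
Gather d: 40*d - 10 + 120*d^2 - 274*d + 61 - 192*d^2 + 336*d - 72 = -72*d^2 + 102*d - 21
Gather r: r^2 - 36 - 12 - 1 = r^2 - 49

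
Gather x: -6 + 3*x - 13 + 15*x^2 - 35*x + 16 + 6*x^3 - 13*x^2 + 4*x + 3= 6*x^3 + 2*x^2 - 28*x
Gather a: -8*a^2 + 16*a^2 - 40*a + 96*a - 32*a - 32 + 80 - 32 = 8*a^2 + 24*a + 16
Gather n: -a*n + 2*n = n*(2 - a)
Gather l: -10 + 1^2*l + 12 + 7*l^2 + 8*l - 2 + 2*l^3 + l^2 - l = 2*l^3 + 8*l^2 + 8*l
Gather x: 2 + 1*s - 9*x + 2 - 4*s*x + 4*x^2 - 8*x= s + 4*x^2 + x*(-4*s - 17) + 4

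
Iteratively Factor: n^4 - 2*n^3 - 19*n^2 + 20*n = (n - 1)*(n^3 - n^2 - 20*n) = (n - 1)*(n + 4)*(n^2 - 5*n) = n*(n - 1)*(n + 4)*(n - 5)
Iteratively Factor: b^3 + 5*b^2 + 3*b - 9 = (b - 1)*(b^2 + 6*b + 9) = (b - 1)*(b + 3)*(b + 3)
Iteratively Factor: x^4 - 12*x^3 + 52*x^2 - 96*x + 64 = (x - 4)*(x^3 - 8*x^2 + 20*x - 16) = (x - 4)*(x - 2)*(x^2 - 6*x + 8) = (x - 4)^2*(x - 2)*(x - 2)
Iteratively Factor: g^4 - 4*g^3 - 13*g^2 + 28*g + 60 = (g + 2)*(g^3 - 6*g^2 - g + 30) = (g - 5)*(g + 2)*(g^2 - g - 6) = (g - 5)*(g - 3)*(g + 2)*(g + 2)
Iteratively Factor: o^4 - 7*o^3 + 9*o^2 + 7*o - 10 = (o - 5)*(o^3 - 2*o^2 - o + 2) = (o - 5)*(o - 1)*(o^2 - o - 2) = (o - 5)*(o - 1)*(o + 1)*(o - 2)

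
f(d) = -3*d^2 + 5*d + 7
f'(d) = 5 - 6*d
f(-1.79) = -11.56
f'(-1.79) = 15.74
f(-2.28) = -20.00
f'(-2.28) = 18.68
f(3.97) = -20.43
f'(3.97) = -18.82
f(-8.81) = -269.90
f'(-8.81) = 57.86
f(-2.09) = -16.55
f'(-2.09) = 17.54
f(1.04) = 8.96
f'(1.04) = -1.24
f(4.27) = -26.35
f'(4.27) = -20.62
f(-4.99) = -92.65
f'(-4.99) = 34.94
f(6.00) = -71.00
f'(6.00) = -31.00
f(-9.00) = -281.00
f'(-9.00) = 59.00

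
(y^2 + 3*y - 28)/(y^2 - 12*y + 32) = (y + 7)/(y - 8)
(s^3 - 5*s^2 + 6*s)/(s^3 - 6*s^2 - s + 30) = s*(s - 2)/(s^2 - 3*s - 10)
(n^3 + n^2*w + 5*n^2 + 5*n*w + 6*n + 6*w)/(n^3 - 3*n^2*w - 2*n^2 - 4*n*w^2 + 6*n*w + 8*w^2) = (-n^2 - 5*n - 6)/(-n^2 + 4*n*w + 2*n - 8*w)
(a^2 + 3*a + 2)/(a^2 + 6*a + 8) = (a + 1)/(a + 4)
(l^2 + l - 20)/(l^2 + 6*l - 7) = (l^2 + l - 20)/(l^2 + 6*l - 7)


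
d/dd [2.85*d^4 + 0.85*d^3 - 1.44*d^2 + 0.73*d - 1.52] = 11.4*d^3 + 2.55*d^2 - 2.88*d + 0.73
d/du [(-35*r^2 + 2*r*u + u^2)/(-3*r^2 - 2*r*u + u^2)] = 4*r*(-19*r^2 + 16*r*u - u^2)/(9*r^4 + 12*r^3*u - 2*r^2*u^2 - 4*r*u^3 + u^4)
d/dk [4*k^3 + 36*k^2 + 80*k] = 12*k^2 + 72*k + 80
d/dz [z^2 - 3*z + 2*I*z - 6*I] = 2*z - 3 + 2*I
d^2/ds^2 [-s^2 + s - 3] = -2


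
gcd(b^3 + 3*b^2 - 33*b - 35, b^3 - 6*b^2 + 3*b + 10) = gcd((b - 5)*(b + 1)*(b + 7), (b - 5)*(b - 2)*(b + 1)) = b^2 - 4*b - 5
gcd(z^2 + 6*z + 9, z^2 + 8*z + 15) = z + 3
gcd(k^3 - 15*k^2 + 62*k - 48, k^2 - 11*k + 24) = k - 8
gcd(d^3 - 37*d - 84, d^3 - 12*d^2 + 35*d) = d - 7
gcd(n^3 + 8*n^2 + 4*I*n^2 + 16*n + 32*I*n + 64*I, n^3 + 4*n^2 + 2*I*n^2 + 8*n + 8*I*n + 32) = n^2 + n*(4 + 4*I) + 16*I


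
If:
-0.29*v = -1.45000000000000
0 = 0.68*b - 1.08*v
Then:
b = 7.94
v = 5.00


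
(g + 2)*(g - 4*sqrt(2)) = g^2 - 4*sqrt(2)*g + 2*g - 8*sqrt(2)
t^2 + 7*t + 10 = (t + 2)*(t + 5)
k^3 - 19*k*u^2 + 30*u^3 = (k - 3*u)*(k - 2*u)*(k + 5*u)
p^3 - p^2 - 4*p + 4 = (p - 2)*(p - 1)*(p + 2)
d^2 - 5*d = d*(d - 5)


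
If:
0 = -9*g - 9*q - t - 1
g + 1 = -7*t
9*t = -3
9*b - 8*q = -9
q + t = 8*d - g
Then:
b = -547/243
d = -11/216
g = 4/3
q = -38/27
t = -1/3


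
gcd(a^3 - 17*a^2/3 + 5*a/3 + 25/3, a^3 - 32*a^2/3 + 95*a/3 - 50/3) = a - 5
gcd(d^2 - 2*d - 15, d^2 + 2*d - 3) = d + 3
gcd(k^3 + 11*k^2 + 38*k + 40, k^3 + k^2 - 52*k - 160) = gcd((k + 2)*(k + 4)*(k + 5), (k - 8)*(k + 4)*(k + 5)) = k^2 + 9*k + 20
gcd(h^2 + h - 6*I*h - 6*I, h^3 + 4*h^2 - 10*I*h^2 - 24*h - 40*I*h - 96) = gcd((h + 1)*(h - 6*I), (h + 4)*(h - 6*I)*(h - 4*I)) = h - 6*I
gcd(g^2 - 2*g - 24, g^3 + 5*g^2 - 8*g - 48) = g + 4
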